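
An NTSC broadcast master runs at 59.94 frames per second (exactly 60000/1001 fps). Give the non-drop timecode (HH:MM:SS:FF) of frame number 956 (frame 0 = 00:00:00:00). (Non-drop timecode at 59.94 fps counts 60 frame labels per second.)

956 ÷ 60 = 15 full seconds, remainder 56 frames.
15 s = 0 h 0 min 15 s.
Timecode: 00:00:15:56.

00:00:15:56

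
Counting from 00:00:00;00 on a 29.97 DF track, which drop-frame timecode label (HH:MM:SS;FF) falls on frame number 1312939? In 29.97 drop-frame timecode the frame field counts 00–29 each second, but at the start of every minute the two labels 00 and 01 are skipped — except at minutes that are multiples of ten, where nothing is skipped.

12:10:08;13

Each 10-minute DF block holds 10 × 60 × 30 − 9 × 2 = 17982 frames. 1312939 ÷ 17982 → 73 full blocks, remainder 253.
Within the partial block the first minute is 1800 frames and each further minute 1798, so 0 further minute boundaries passed. Total skipped labels = 18 × 73 + 2 × 0 = 1314.
Non-drop label index = 1312939 + 1314 = 1314253; at 30 labels/s that is 12:10:08:13, i.e. DF 12:10:08;13.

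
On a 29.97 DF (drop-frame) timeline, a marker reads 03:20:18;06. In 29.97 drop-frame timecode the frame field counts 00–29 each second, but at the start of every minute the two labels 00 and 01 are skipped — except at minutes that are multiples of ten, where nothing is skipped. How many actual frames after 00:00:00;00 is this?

360186

Complete 10-minute blocks: 20, each 17982 frames → 359640.
Remaining 0 whole minutes in the current block: 0 frames.
Within the current minute: 18 × 30 + 6 = 546. Total = 359640 + 0 + 546 = 360186.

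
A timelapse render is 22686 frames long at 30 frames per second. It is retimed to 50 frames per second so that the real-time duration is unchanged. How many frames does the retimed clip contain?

Target frames = source frames × (target rate / source rate) = 22686 × (50)/(30) = 22686 × 5/3 = 37810.

37810 frames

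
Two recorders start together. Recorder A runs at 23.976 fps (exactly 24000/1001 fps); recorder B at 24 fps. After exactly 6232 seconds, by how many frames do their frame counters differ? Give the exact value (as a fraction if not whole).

A emits 24000/1001 × 6232 = 149568000/1001 frames; B emits 24 × 6232 = 149568.
Difference = 149568/1001 frames (≈ 149.4186); B is ahead of A.

149568/1001 frames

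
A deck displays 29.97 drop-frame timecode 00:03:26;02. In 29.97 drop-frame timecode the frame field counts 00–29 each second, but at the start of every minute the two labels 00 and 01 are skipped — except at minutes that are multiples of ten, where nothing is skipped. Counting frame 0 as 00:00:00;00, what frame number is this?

6176

Complete 10-minute blocks: 0, each 17982 frames → 0.
Remaining 3 whole minutes in the current block: 1800 + 2 × 1798 = 5396 frames.
Within the current minute: 26 × 30 + 2 − 2 = 780 (labels ;00/;01 skipped at this minute). Total = 0 + 5396 + 780 = 6176.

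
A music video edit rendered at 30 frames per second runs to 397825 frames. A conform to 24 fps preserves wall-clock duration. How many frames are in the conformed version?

318260 frames

Target frames = source frames × (target rate / source rate) = 397825 × (24)/(30) = 397825 × 4/5 = 318260.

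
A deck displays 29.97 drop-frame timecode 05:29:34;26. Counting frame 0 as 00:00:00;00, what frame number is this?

592652

Complete 10-minute blocks: 32, each 17982 frames → 575424.
Remaining 9 whole minutes in the current block: 1800 + 8 × 1798 = 16184 frames.
Within the current minute: 34 × 30 + 26 − 2 = 1044 (labels ;00/;01 skipped at this minute). Total = 575424 + 16184 + 1044 = 592652.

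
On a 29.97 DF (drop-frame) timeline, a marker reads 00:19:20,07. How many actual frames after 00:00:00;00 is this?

As if non-drop at 30 labels/s: (0 × 3600 + 19 × 60 + 20) × 30 + 7 = 34807.
Minute boundaries passed: 19; those not divisible by 10: 19 − 1 = 18; dropped labels = 2 × 18 = 36.
Actual frame index = 34807 − 36 = 34771.

34771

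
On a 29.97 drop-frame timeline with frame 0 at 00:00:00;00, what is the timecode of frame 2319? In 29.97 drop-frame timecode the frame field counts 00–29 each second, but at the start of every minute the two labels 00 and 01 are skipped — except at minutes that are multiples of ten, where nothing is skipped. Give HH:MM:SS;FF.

Ten DF minutes hold 17982 frames, so frame 2319 lies in block 0 (frames 0–17981) with 2319 frames into that block.
The block's first minute is 1800 frames and the rest 1798 each; 2319 frames reaches minute 1, so 0 × 18 + 1 × 2 = 2 labels have been skipped so far.
Adding those back, label number 2319 + 2 = 2321 at 30 labels/s is 77 s + 11 f = 0 h 1 min 17 s frame 11, i.e. 00:01:17;11.

00:01:17;11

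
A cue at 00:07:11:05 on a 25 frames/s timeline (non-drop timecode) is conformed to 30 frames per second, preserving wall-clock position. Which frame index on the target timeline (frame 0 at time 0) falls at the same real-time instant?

frame 12936

Source frame index: (0×3600 + 7×60 + 11) × 25 + 5 = 10780.
Real time: 10780 / (25) = 2156/5 s.
Target frame: (2156/5) × (30) = 12936.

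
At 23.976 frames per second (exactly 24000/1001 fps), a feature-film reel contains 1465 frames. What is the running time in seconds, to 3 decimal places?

61.103 seconds

Running time = 1465 × 1001/24000 = 293293/4800 s ≈ 61.103 s.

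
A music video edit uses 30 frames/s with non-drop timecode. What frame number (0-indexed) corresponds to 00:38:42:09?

Total seconds to the label: (0 × 3600 + 38 × 60 + 42) = 2322.
Frame index = 2322 × 30 + 9 = 69669.

69669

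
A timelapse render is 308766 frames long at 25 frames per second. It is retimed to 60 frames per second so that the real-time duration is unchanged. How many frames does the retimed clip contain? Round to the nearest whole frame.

741038 frames

Frames at target rate = 308766 × (60) / (25) = 3705192/5 ≈ 741038.400.
Nearest whole frame: 741038.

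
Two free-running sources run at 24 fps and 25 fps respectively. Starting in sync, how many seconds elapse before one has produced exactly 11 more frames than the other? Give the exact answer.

The gap grows by |25 − 24| = 1 frame per second.
Time for a 11-frame gap: 11 ÷ (1) = 11 s.

11 seconds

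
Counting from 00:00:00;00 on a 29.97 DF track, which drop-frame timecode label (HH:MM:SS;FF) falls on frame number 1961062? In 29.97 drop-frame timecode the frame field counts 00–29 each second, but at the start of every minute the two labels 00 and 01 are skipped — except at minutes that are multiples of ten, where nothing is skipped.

Each 10-minute DF block holds 10 × 60 × 30 − 9 × 2 = 17982 frames. 1961062 ÷ 17982 → 109 full blocks, remainder 1024.
Within the partial block the first minute is 1800 frames and each further minute 1798, so 0 further minute boundaries passed. Total skipped labels = 18 × 109 + 2 × 0 = 1962.
Non-drop label index = 1961062 + 1962 = 1963024; at 30 labels/s that is 18:10:34:04, i.e. DF 18:10:34;04.

18:10:34;04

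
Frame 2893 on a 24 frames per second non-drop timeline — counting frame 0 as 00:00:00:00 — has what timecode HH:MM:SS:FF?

00:02:00:13

2893 ÷ 24 = 120 full seconds, remainder 13 frames.
120 s = 0 h 2 min 0 s.
Timecode: 00:02:00:13.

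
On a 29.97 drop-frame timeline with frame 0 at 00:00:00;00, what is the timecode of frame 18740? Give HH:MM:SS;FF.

Each 10-minute DF block holds 10 × 60 × 30 − 9 × 2 = 17982 frames. 18740 ÷ 17982 → 1 full block, remainder 758.
Within the partial block the first minute is 1800 frames and each further minute 1798, so 0 further minute boundaries passed. Total skipped labels = 18 × 1 + 2 × 0 = 18.
Non-drop label index = 18740 + 18 = 18758; at 30 labels/s that is 00:10:25:08, i.e. DF 00:10:25;08.

00:10:25;08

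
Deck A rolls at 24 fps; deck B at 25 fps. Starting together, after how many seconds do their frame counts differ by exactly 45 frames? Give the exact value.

45 seconds

The gap grows by |25 − 24| = 1 frame per second.
Time for a 45-frame gap: 45 ÷ (1) = 45 s.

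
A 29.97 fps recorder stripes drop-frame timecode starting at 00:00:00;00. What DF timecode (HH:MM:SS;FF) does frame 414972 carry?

03:50:46;06

Each 10-minute DF block holds 10 × 60 × 30 − 9 × 2 = 17982 frames. 414972 ÷ 17982 → 23 full blocks, remainder 1386.
Within the partial block the first minute is 1800 frames and each further minute 1798, so 0 further minute boundaries passed. Total skipped labels = 18 × 23 + 2 × 0 = 414.
Non-drop label index = 414972 + 414 = 415386; at 30 labels/s that is 03:50:46:06, i.e. DF 03:50:46;06.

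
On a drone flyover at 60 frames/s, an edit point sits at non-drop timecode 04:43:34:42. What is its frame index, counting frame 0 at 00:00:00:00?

Total seconds to the label: (4 × 3600 + 43 × 60 + 34) = 17014.
Frame index = 17014 × 60 + 42 = 1020882.

frame 1020882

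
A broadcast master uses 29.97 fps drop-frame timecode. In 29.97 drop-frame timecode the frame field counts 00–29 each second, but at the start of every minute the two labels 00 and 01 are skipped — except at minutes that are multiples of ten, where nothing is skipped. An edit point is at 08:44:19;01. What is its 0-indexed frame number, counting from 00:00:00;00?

942827

Complete 10-minute blocks: 52, each 17982 frames → 935064.
Remaining 4 whole minutes in the current block: 1800 + 3 × 1798 = 7194 frames.
Within the current minute: 19 × 30 + 1 − 2 = 569 (labels ;00/;01 skipped at this minute). Total = 935064 + 7194 + 569 = 942827.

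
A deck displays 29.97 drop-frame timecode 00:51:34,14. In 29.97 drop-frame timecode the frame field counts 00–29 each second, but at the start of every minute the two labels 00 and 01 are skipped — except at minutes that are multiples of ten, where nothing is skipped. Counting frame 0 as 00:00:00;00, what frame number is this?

Complete 10-minute blocks: 5, each 17982 frames → 89910.
Remaining 1 whole minute in the current block: 1800 + 0 × 1798 = 1800 frames.
Within the current minute: 34 × 30 + 14 − 2 = 1032 (labels ;00/;01 skipped at this minute). Total = 89910 + 1800 + 1032 = 92742.

92742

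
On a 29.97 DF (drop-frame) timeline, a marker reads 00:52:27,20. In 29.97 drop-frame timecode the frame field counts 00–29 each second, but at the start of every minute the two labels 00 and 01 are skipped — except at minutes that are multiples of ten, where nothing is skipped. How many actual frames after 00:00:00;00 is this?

As if non-drop at 30 labels/s: (0 × 3600 + 52 × 60 + 27) × 30 + 20 = 94430.
Minute boundaries passed: 52; those not divisible by 10: 52 − 5 = 47; dropped labels = 2 × 47 = 94.
Actual frame index = 94430 − 94 = 94336.

94336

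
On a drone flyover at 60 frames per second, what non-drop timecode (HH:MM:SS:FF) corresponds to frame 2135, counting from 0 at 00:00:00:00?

00:00:35:35

2135 ÷ 60 = 35 full seconds, remainder 35 frames.
35 s = 0 h 0 min 35 s.
Timecode: 00:00:35:35.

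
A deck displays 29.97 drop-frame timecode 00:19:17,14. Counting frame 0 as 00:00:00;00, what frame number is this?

As if non-drop at 30 labels/s: (0 × 3600 + 19 × 60 + 17) × 30 + 14 = 34724.
Minute boundaries passed: 19; those not divisible by 10: 19 − 1 = 18; dropped labels = 2 × 18 = 36.
Actual frame index = 34724 − 36 = 34688.

34688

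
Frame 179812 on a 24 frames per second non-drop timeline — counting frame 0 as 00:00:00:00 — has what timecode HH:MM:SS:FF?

02:04:52:04

179812 ÷ 24 = 7492 full seconds, remainder 4 frames.
7492 s = 2 h 4 min 52 s.
Timecode: 02:04:52:04.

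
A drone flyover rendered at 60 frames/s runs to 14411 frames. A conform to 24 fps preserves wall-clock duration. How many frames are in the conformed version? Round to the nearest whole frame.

5764 frames

Frames at target rate = 14411 × (24) / (60) = 28822/5 ≈ 5764.400.
Nearest whole frame: 5764.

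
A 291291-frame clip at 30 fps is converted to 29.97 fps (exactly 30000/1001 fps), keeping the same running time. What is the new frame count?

291000 frames

Target frames = source frames × (target rate / source rate) = 291291 × (30000/1001)/(30) = 291291 × 1000/1001 = 291000.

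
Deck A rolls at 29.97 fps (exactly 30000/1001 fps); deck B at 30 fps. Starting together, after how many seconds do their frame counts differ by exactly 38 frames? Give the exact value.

19019/15 seconds

The gap grows by |30 − 30000/1001| = 30/1001 frames per second.
Time for a 38-frame gap: 38 ÷ (30/1001) = 19019/15 s.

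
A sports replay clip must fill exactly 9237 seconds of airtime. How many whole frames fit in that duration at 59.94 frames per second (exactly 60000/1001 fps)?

553666 frames

Frames = 9237 × 60000/1001 = 554220000/1001 ≈ 553666.3337.
Complete frames: 553666.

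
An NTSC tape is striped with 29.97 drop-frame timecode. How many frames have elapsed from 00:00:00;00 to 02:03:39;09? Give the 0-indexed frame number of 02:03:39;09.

222357

As if non-drop at 30 labels/s: (2 × 3600 + 3 × 60 + 39) × 30 + 9 = 222579.
Minute boundaries passed: 123; those not divisible by 10: 123 − 12 = 111; dropped labels = 2 × 111 = 222.
Actual frame index = 222579 − 222 = 222357.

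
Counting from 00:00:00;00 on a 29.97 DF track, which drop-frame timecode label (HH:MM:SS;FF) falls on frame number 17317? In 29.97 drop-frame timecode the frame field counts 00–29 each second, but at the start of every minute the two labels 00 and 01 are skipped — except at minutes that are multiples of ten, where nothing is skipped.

Ten DF minutes hold 17982 frames, so frame 17317 lies in block 0 (frames 0–17981) with 17317 frames into that block.
The block's first minute is 1800 frames and the rest 1798 each; 17317 frames reaches minute 9, so 0 × 18 + 9 × 2 = 18 labels have been skipped so far.
Adding those back, label number 17317 + 18 = 17335 at 30 labels/s is 577 s + 25 f = 0 h 9 min 37 s frame 25, i.e. 00:09:37;25.

00:09:37;25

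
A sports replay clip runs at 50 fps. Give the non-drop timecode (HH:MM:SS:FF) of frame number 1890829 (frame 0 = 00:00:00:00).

10:30:16:29

1890829 ÷ 50 = 37816 full seconds, remainder 29 frames.
37816 s = 10 h 30 min 16 s.
Timecode: 10:30:16:29.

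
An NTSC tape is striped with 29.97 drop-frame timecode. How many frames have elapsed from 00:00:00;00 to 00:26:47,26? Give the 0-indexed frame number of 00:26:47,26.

48188

As if non-drop at 30 labels/s: (0 × 3600 + 26 × 60 + 47) × 30 + 26 = 48236.
Minute boundaries passed: 26; those not divisible by 10: 26 − 2 = 24; dropped labels = 2 × 24 = 48.
Actual frame index = 48236 − 48 = 48188.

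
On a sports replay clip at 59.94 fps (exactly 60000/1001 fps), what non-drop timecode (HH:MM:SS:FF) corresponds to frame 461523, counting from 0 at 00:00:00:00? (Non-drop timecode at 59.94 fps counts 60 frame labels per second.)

461523 ÷ 60 = 7692 full seconds, remainder 3 frames.
7692 s = 2 h 8 min 12 s.
Timecode: 02:08:12:03.

02:08:12:03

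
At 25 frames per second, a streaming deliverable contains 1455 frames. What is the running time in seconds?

Running time = 1455 / (25) = 58.2 s.

58.2 seconds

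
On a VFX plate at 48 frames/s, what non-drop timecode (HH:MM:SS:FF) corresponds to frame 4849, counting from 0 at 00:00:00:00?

00:01:41:01

4849 ÷ 48 = 101 full seconds, remainder 1 frame.
101 s = 0 h 1 min 41 s.
Timecode: 00:01:41:01.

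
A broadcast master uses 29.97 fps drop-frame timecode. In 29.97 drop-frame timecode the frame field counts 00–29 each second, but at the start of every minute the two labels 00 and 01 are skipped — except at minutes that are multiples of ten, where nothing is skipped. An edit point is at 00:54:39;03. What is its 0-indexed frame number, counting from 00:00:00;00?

As if non-drop at 30 labels/s: (0 × 3600 + 54 × 60 + 39) × 30 + 3 = 98373.
Minute boundaries passed: 54; those not divisible by 10: 54 − 5 = 49; dropped labels = 2 × 49 = 98.
Actual frame index = 98373 − 98 = 98275.

98275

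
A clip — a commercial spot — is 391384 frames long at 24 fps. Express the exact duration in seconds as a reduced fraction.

48923/3 seconds

Running time = 391384 ÷ (24) = 391384 × 1/24 = 48923/3 s.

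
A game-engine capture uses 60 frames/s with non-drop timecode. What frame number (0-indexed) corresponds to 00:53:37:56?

193076

Total seconds to the label: (0 × 3600 + 53 × 60 + 37) = 3217.
Frame index = 3217 × 60 + 56 = 193076.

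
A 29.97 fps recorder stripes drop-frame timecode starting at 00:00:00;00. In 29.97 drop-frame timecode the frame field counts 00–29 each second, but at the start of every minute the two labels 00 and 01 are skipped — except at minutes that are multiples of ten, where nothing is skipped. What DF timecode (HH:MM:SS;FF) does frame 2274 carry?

Ten DF minutes hold 17982 frames, so frame 2274 lies in block 0 (frames 0–17981) with 2274 frames into that block.
The block's first minute is 1800 frames and the rest 1798 each; 2274 frames reaches minute 1, so 0 × 18 + 1 × 2 = 2 labels have been skipped so far.
Adding those back, label number 2274 + 2 = 2276 at 30 labels/s is 75 s + 26 f = 0 h 1 min 15 s frame 26, i.e. 00:01:15;26.

00:01:15;26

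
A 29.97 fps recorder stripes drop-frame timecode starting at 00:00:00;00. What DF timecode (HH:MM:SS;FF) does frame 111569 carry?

Ten DF minutes hold 17982 frames, so frame 111569 lies in block 6 (frames 107892–125873) with 3677 frames into that block.
The block's first minute is 1800 frames and the rest 1798 each; 3677 frames reaches minute 2, so 6 × 18 + 2 × 2 = 112 labels have been skipped so far.
Adding those back, label number 111569 + 112 = 111681 at 30 labels/s is 3722 s + 21 f = 1 h 2 min 2 s frame 21, i.e. 01:02:02;21.

01:02:02;21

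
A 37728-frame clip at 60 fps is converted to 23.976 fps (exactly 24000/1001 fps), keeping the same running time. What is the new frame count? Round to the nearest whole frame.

15076 frames

Frames at target rate = 37728 × (24000/1001) / (60) = 15091200/1001 ≈ 15076.124.
Nearest whole frame: 15076.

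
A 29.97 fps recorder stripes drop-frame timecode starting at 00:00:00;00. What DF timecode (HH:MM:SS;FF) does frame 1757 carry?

Each 10-minute DF block holds 10 × 60 × 30 − 9 × 2 = 17982 frames. 1757 ÷ 17982 → 0 full blocks, remainder 1757.
Within the partial block the first minute is 1800 frames and each further minute 1798, so 0 further minute boundaries passed. Total skipped labels = 18 × 0 + 2 × 0 = 0.
Non-drop label index = 1757 + 0 = 1757; at 30 labels/s that is 00:00:58:17, i.e. DF 00:00:58;17.

00:00:58;17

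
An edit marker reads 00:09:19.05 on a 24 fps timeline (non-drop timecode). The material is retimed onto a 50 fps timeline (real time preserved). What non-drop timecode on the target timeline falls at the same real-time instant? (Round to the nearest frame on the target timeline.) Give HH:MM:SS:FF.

00:09:19:10

Source frame index: (0×3600 + 9×60 + 19) × 24 + 5 = 13421.
Real time: 13421 / (24) = 13421/24 s.
Target frame: (13421/24) × (50) = 335525/12 ≈ 27960.417 → 27960.
At 50 labels/s: frame 27960 → 00:09:19:10.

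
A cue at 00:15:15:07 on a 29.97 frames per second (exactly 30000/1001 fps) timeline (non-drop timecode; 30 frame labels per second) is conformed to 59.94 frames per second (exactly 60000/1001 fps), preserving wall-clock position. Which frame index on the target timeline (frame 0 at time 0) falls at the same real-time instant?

Source frame index: (0×3600 + 15×60 + 15) × 30 + 7 = 27457.
Real time: 27457 / (30000/1001) = 27484457/30000 s.
Target frame: (27484457/30000) × (60000/1001) = 54914.

frame 54914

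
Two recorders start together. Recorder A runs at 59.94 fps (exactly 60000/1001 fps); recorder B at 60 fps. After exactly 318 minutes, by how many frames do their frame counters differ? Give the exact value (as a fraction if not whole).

1144800/1001 frames

318 min = 19080 s.
A emits 60000/1001 × 19080 = 1144800000/1001 frames; B emits 60 × 19080 = 1144800.
Difference = 1144800/1001 frames (≈ 1143.6563); B is ahead of A.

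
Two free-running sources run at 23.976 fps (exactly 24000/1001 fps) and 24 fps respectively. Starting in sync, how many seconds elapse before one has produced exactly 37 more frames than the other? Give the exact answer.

37037/24 seconds

The gap grows by |24 − 24000/1001| = 24/1001 frames per second.
Time for a 37-frame gap: 37 ÷ (24/1001) = 37037/24 s.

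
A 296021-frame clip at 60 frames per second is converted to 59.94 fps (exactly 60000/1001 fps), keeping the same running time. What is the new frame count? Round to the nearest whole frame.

Frames at target rate = 296021 × (60000/1001) / (60) = 26911000/91 ≈ 295725.275.
Nearest whole frame: 295725.

295725 frames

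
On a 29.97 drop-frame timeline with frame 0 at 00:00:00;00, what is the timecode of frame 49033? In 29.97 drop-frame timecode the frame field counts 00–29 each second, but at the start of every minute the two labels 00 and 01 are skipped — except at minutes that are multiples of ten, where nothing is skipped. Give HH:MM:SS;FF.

Each 10-minute DF block holds 10 × 60 × 30 − 9 × 2 = 17982 frames. 49033 ÷ 17982 → 2 full blocks, remainder 13069.
Within the partial block the first minute is 1800 frames and each further minute 1798, so 7 further minute boundaries passed. Total skipped labels = 18 × 2 + 2 × 7 = 50.
Non-drop label index = 49033 + 50 = 49083; at 30 labels/s that is 00:27:16:03, i.e. DF 00:27:16;03.

00:27:16;03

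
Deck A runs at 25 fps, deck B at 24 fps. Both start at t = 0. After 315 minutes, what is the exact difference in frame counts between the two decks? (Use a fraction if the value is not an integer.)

315 min = 18900 s.
A emits 25 × 18900 = 472500 frames; B emits 24 × 18900 = 453600.
Difference = 18900 frames; B is behind A.

18900 frames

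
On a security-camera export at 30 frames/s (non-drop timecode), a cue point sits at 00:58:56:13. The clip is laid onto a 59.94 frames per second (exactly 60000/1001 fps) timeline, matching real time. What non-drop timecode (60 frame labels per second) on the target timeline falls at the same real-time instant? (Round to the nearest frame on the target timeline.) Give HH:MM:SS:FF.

Source frame index: (0×3600 + 58×60 + 56) × 30 + 13 = 106093.
Real time: 106093 / (30) = 106093/30 s.
Target frame: (106093/30) × (60000/1001) = 16322000/77 ≈ 211974.026 → 211974.
At 60 labels/s: frame 211974 → 00:58:52:54.

00:58:52:54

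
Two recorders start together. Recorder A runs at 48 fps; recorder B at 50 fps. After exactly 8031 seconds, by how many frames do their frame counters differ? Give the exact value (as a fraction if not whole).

16062 frames

A emits 48 × 8031 = 385488 frames; B emits 50 × 8031 = 401550.
Difference = 16062 frames; B is ahead of A.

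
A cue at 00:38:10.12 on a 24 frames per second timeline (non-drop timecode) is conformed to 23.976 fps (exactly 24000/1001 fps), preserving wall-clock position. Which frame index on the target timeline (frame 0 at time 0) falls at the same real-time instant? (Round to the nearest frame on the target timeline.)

Source frame index: (0×3600 + 38×60 + 10) × 24 + 12 = 54972.
Real time: 54972 / (24) = 4581/2 s.
Target frame: (4581/2) × (24000/1001) = 54972000/1001 ≈ 54917.083 → 54917.

frame 54917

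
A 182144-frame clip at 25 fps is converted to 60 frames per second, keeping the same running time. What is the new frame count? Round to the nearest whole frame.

Frames at target rate = 182144 × (60) / (25) = 2185728/5 ≈ 437145.600.
Nearest whole frame: 437146.

437146 frames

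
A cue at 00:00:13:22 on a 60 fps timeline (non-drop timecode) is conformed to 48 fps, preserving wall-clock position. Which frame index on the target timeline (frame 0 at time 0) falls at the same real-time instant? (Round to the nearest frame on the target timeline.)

frame 642

Source frame index: (0×3600 + 0×60 + 13) × 60 + 22 = 802.
Real time: 802 / (60) = 401/30 s.
Target frame: (401/30) × (48) = 3208/5 ≈ 641.600 → 642.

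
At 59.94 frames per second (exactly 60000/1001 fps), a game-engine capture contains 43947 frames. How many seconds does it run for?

Running time = 43947 / (60000/1001) = 733.18245 s.

733.18245 seconds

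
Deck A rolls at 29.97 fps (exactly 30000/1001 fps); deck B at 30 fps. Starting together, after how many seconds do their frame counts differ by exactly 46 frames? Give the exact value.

23023/15 seconds

The gap grows by |30 − 30000/1001| = 30/1001 frames per second.
Time for a 46-frame gap: 46 ÷ (30/1001) = 23023/15 s.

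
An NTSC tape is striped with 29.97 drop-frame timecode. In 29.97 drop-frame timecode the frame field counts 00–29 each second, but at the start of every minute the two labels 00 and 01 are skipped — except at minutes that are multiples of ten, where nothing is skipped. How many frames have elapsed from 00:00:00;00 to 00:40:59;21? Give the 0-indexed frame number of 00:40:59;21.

73719

Complete 10-minute blocks: 4, each 17982 frames → 71928.
Remaining 0 whole minutes in the current block: 0 frames.
Within the current minute: 59 × 30 + 21 = 1791. Total = 71928 + 0 + 1791 = 73719.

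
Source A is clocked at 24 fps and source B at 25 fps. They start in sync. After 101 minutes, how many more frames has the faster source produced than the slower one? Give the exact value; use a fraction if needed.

101 min = 6060 s.
A emits 24 × 6060 = 145440 frames; B emits 25 × 6060 = 151500.
Difference = 6060 frames; B is ahead of A.

6060 frames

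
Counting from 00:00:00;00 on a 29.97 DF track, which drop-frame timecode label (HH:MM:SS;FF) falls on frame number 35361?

Ten DF minutes hold 17982 frames, so frame 35361 lies in block 1 (frames 17982–35963) with 17379 frames into that block.
The block's first minute is 1800 frames and the rest 1798 each; 17379 frames reaches minute 9, so 1 × 18 + 9 × 2 = 36 labels have been skipped so far.
Adding those back, label number 35361 + 36 = 35397 at 30 labels/s is 1179 s + 27 f = 0 h 19 min 39 s frame 27, i.e. 00:19:39;27.

00:19:39;27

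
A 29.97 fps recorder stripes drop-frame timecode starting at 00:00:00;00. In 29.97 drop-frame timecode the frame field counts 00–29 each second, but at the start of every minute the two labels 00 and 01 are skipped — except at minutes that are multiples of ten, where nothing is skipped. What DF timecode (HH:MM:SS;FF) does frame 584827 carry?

05:25:13;23

Ten DF minutes hold 17982 frames, so frame 584827 lies in block 32 (frames 575424–593405) with 9403 frames into that block.
The block's first minute is 1800 frames and the rest 1798 each; 9403 frames reaches minute 5, so 32 × 18 + 5 × 2 = 586 labels have been skipped so far.
Adding those back, label number 584827 + 586 = 585413 at 30 labels/s is 19513 s + 23 f = 5 h 25 min 13 s frame 23, i.e. 05:25:13;23.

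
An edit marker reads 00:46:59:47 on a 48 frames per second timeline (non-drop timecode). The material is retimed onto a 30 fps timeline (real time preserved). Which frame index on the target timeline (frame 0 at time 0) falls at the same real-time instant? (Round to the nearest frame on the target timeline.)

frame 84599

Source frame index: (0×3600 + 46×60 + 59) × 48 + 47 = 135359.
Real time: 135359 / (48) = 135359/48 s.
Target frame: (135359/48) × (30) = 676795/8 ≈ 84599.375 → 84599.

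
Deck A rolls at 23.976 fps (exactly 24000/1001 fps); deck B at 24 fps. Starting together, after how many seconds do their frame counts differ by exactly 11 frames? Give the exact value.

11011/24 seconds

The gap grows by |24 − 24000/1001| = 24/1001 frames per second.
Time for a 11-frame gap: 11 ÷ (24/1001) = 11011/24 s.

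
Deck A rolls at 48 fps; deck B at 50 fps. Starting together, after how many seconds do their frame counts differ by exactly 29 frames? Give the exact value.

The gap grows by |50 − 48| = 2 frames per second.
Time for a 29-frame gap: 29 ÷ (2) = 14.5 s.

14.5 seconds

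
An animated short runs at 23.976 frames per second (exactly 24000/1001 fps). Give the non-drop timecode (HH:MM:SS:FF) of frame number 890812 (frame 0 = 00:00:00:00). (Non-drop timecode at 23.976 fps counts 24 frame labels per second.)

10:18:37:04

890812 ÷ 24 = 37117 full seconds, remainder 4 frames.
37117 s = 10 h 18 min 37 s.
Timecode: 10:18:37:04.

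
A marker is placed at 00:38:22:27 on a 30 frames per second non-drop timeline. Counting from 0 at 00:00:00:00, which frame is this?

Total seconds to the label: (0 × 3600 + 38 × 60 + 22) = 2302.
Frame index = 2302 × 30 + 27 = 69087.

69087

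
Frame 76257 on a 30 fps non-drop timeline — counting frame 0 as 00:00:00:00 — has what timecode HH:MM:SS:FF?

76257 ÷ 30 = 2541 full seconds, remainder 27 frames.
2541 s = 0 h 42 min 21 s.
Timecode: 00:42:21:27.

00:42:21:27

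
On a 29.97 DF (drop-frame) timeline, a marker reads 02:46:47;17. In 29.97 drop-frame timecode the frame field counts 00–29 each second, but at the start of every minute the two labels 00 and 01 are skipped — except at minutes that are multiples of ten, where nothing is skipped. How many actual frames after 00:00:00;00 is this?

299927

Complete 10-minute blocks: 16, each 17982 frames → 287712.
Remaining 6 whole minutes in the current block: 1800 + 5 × 1798 = 10790 frames.
Within the current minute: 47 × 30 + 17 − 2 = 1425 (labels ;00/;01 skipped at this minute). Total = 287712 + 10790 + 1425 = 299927.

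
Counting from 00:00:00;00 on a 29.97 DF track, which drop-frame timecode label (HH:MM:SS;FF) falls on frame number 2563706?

23:45:42;12

Each 10-minute DF block holds 10 × 60 × 30 − 9 × 2 = 17982 frames. 2563706 ÷ 17982 → 142 full blocks, remainder 10262.
Within the partial block the first minute is 1800 frames and each further minute 1798, so 5 further minute boundaries passed. Total skipped labels = 18 × 142 + 2 × 5 = 2566.
Non-drop label index = 2563706 + 2566 = 2566272; at 30 labels/s that is 23:45:42:12, i.e. DF 23:45:42;12.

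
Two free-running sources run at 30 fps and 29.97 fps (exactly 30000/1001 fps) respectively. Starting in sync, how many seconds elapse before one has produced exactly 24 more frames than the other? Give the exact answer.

800.8 seconds

The gap grows by |30000/1001 − 30| = 30/1001 frames per second.
Time for a 24-frame gap: 24 ÷ (30/1001) = 800.8 s.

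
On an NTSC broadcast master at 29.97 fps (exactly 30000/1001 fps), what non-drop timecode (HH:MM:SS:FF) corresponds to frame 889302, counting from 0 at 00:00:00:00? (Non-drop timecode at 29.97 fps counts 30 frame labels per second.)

08:14:03:12

889302 ÷ 30 = 29643 full seconds, remainder 12 frames.
29643 s = 8 h 14 min 3 s.
Timecode: 08:14:03:12.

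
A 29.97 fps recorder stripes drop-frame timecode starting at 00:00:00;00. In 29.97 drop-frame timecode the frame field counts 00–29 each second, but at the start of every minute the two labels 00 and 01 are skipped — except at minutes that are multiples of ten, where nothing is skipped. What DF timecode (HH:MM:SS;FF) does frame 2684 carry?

Ten DF minutes hold 17982 frames, so frame 2684 lies in block 0 (frames 0–17981) with 2684 frames into that block.
The block's first minute is 1800 frames and the rest 1798 each; 2684 frames reaches minute 1, so 0 × 18 + 1 × 2 = 2 labels have been skipped so far.
Adding those back, label number 2684 + 2 = 2686 at 30 labels/s is 89 s + 16 f = 0 h 1 min 29 s frame 16, i.e. 00:01:29;16.

00:01:29;16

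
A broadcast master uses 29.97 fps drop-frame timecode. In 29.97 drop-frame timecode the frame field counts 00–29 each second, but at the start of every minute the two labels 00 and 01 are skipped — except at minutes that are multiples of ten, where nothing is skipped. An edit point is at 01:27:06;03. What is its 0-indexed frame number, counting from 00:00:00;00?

Complete 10-minute blocks: 8, each 17982 frames → 143856.
Remaining 7 whole minutes in the current block: 1800 + 6 × 1798 = 12588 frames.
Within the current minute: 6 × 30 + 3 − 2 = 181 (labels ;00/;01 skipped at this minute). Total = 143856 + 12588 + 181 = 156625.

156625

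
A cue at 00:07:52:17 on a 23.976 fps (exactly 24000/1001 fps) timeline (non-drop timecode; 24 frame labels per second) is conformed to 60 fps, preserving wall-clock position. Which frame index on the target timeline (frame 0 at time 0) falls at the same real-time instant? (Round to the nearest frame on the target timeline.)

frame 28391

Source frame index: (0×3600 + 7×60 + 52) × 24 + 17 = 11345.
Real time: 11345 / (24000/1001) = 2271269/4800 s.
Target frame: (2271269/4800) × (60) = 2271269/80 ≈ 28390.862 → 28391.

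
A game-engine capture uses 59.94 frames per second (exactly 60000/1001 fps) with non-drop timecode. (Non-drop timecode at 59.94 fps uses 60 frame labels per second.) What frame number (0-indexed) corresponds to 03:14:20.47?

frame 699647

Total seconds to the label: (3 × 3600 + 14 × 60 + 20) = 11660.
Frame index = 11660 × 60 + 47 = 699647.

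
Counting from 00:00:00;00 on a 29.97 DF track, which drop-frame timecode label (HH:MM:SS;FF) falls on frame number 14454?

Each 10-minute DF block holds 10 × 60 × 30 − 9 × 2 = 17982 frames. 14454 ÷ 17982 → 0 full blocks, remainder 14454.
Within the partial block the first minute is 1800 frames and each further minute 1798, so 8 further minute boundaries passed. Total skipped labels = 18 × 0 + 2 × 8 = 16.
Non-drop label index = 14454 + 16 = 14470; at 30 labels/s that is 00:08:02:10, i.e. DF 00:08:02;10.

00:08:02;10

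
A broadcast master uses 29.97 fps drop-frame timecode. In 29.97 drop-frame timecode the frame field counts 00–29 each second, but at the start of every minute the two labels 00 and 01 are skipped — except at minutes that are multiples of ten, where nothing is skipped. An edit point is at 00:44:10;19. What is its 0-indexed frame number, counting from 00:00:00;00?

As if non-drop at 30 labels/s: (0 × 3600 + 44 × 60 + 10) × 30 + 19 = 79519.
Minute boundaries passed: 44; those not divisible by 10: 44 − 4 = 40; dropped labels = 2 × 40 = 80.
Actual frame index = 79519 − 80 = 79439.

79439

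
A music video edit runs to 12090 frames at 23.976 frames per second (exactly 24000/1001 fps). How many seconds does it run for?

Running time = 12090 / (24000/1001) = 504.25375 s.

504.25375 seconds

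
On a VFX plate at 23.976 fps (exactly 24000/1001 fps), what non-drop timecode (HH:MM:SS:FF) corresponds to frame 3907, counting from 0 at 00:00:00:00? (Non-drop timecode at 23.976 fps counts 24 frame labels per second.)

00:02:42:19

3907 ÷ 24 = 162 full seconds, remainder 19 frames.
162 s = 0 h 2 min 42 s.
Timecode: 00:02:42:19.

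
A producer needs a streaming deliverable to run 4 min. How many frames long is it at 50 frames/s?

4 min = 240 s.
Frames = 240 × 50 = 12000.

12000 frames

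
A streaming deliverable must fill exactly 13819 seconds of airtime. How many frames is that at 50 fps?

Frames = 13819 × 50 = 690950.

690950 frames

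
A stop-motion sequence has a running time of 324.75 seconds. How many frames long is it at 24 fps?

7794 frames

Frames = 324.75 × 24 = 7794.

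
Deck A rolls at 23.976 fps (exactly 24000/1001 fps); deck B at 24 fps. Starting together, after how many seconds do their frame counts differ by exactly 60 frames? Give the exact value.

2502.5 seconds

The gap grows by |24 − 24000/1001| = 24/1001 frames per second.
Time for a 60-frame gap: 60 ÷ (24/1001) = 2502.5 s.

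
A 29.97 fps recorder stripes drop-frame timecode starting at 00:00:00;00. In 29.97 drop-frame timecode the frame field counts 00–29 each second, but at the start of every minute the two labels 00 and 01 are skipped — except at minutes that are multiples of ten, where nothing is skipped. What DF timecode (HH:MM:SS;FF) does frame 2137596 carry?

19:48:44;16

Ten DF minutes hold 17982 frames, so frame 2137596 lies in block 118 (frames 2121876–2139857) with 15720 frames into that block.
The block's first minute is 1800 frames and the rest 1798 each; 15720 frames reaches minute 8, so 118 × 18 + 8 × 2 = 2140 labels have been skipped so far.
Adding those back, label number 2137596 + 2140 = 2139736 at 30 labels/s is 71324 s + 16 f = 19 h 48 min 44 s frame 16, i.e. 19:48:44;16.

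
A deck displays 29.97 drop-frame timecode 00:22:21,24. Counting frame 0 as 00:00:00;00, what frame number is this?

Complete 10-minute blocks: 2, each 17982 frames → 35964.
Remaining 2 whole minutes in the current block: 1800 + 1 × 1798 = 3598 frames.
Within the current minute: 21 × 30 + 24 − 2 = 652 (labels ;00/;01 skipped at this minute). Total = 35964 + 3598 + 652 = 40214.

40214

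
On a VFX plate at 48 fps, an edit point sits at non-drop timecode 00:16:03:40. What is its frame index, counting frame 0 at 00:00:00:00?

46264

Total seconds to the label: (0 × 3600 + 16 × 60 + 3) = 963.
Frame index = 963 × 48 + 40 = 46264.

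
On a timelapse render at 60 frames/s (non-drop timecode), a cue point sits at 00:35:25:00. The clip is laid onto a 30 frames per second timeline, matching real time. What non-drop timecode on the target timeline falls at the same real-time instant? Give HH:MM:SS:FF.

Source frame index: (0×3600 + 35×60 + 25) × 60 + 0 = 127500.
Real time: 127500 / (60) = 2125 s.
Target frame: (2125) × (30) = 63750.
At 30 labels/s: frame 63750 → 00:35:25:00.

00:35:25:00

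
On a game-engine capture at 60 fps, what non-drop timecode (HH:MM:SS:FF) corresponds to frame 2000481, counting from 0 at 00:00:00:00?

09:15:41:21

2000481 ÷ 60 = 33341 full seconds, remainder 21 frames.
33341 s = 9 h 15 min 41 s.
Timecode: 09:15:41:21.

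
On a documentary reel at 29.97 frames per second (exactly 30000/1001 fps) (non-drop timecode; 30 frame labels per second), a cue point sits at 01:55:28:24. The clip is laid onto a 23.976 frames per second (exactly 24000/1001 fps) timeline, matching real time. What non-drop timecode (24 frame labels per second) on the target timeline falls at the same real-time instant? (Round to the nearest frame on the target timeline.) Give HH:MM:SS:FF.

01:55:28:19

Source frame index: (1×3600 + 55×60 + 28) × 30 + 24 = 207864.
Real time: 207864 / (30000/1001) = 8669661/1250 s.
Target frame: (8669661/1250) × (24000/1001) = 831456/5 ≈ 166291.200 → 166291.
At 24 labels/s: frame 166291 → 01:55:28:19.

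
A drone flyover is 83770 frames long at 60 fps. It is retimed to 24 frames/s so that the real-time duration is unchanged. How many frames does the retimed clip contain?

33508 frames

Target frames = source frames × (target rate / source rate) = 83770 × (24)/(60) = 83770 × 2/5 = 33508.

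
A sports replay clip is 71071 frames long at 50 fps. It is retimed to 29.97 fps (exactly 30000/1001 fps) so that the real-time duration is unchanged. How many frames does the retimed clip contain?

42600 frames

Target frames = source frames × (target rate / source rate) = 71071 × (30000/1001)/(50) = 71071 × 600/1001 = 42600.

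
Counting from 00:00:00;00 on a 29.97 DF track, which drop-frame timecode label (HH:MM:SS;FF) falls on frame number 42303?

Each 10-minute DF block holds 10 × 60 × 30 − 9 × 2 = 17982 frames. 42303 ÷ 17982 → 2 full blocks, remainder 6339.
Within the partial block the first minute is 1800 frames and each further minute 1798, so 3 further minute boundaries passed. Total skipped labels = 18 × 2 + 2 × 3 = 42.
Non-drop label index = 42303 + 42 = 42345; at 30 labels/s that is 00:23:31:15, i.e. DF 00:23:31;15.

00:23:31;15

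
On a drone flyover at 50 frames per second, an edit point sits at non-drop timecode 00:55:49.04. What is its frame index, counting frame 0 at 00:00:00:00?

Total seconds to the label: (0 × 3600 + 55 × 60 + 49) = 3349.
Frame index = 3349 × 50 + 4 = 167454.

frame 167454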